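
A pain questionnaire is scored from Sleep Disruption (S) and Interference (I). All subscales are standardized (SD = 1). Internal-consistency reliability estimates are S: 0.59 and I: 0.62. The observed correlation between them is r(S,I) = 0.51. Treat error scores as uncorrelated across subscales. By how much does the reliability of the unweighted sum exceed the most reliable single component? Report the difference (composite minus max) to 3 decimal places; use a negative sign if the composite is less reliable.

Var(sum) = 2 + 1.02 = 3.02; true-score variance = 1.21 + 1.02 = 2.23; composite reliability = 0.7384.
Max component reliability = 0.6200.
Difference = 0.7384 − 0.6200 = 0.118.

0.118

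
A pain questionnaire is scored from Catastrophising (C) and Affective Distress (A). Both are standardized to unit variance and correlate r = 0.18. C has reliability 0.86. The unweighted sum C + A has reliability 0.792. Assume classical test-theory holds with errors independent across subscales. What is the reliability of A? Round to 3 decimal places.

Var(C+A) = 2 + 2·0.18 = 2.360.
True-score variance = ρ_C + ρ_A + 2·0.18, so 0.792 = (0.86 + ρ_A + 0.36) / 2.360.
ρ_A = 0.792·2.360 − 0.86 − 0.36 = 0.649.

0.649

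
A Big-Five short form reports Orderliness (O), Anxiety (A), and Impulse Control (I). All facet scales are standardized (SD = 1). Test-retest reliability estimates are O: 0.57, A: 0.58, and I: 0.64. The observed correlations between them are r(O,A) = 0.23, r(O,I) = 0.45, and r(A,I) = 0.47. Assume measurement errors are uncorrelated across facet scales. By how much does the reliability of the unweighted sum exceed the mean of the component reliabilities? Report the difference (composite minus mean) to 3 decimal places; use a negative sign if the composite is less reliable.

Var(sum) = 3 + 2.3 = 5.3; true-score variance = 1.79 + 2.3 = 4.09; composite reliability = 0.7717.
Mean component reliability = 0.5967.
Difference = 0.7717 − 0.5967 = 0.175.

0.175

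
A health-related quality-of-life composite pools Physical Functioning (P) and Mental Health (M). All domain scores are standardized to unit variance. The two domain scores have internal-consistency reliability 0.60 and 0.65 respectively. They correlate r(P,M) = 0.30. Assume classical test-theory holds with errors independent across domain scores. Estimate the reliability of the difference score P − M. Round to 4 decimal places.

Var(P−M) = 1 + 1 − 2·0.30 = 2 − 0.6 = 1.4.
Because errors are independent across components, Cov(Tᵢ,Tⱼ) = Cov(Xᵢ,Xⱼ); the off-diagonal part of the true-score variance is the same as above.
True-score variance = [0.60 + 0.65] − 0.6 = 1.25 − 0.6 = 0.65.
Reliability = 0.65 / 1.4 = 0.4643.

0.4643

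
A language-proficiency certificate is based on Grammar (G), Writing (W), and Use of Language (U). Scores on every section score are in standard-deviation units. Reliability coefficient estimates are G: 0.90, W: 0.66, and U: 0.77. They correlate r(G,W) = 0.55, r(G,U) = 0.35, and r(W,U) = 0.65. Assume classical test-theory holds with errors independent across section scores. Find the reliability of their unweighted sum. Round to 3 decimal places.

0.890

Var(G+W+U) = 3 + 2·[0.55 + 0.35 + 0.65] = 3 + 3.1 = 6.1.
Because errors are independent across components, Cov(Tᵢ,Tⱼ) = Cov(Xᵢ,Xⱼ); the off-diagonal part of the true-score variance is the same as above.
True-score variance = [0.90 + 0.66 + 0.77] + 3.1 = 2.33 + 3.1 = 5.43.
Reliability = 5.43 / 6.1 = 0.890.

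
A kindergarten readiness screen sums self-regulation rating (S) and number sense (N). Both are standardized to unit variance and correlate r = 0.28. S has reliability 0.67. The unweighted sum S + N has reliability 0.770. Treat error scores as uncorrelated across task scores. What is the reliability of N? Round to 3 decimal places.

0.741

Var(S+N) = 2 + 2·0.28 = 2.560.
True-score variance = ρ_S + ρ_N + 2·0.28, so 0.770 = (0.67 + ρ_N + 0.56) / 2.560.
ρ_N = 0.770·2.560 − 0.67 − 0.56 = 0.741.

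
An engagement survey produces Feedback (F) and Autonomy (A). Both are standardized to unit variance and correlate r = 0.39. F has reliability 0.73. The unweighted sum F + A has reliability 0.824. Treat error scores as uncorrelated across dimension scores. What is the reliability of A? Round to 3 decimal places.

0.781

Var(F+A) = 2 + 2·0.39 = 2.780.
True-score variance = ρ_F + ρ_A + 2·0.39, so 0.824 = (0.73 + ρ_A + 0.78) / 2.780.
ρ_A = 0.824·2.780 − 0.73 − 0.78 = 0.781.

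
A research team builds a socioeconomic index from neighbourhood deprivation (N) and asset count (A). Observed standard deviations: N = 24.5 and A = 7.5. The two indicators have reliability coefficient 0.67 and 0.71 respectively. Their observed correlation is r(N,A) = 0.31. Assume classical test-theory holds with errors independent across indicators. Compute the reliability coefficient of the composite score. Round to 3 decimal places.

0.722

Var(N+A) = 24.5² + 7.5² + 2·[24.5·7.5·0.31] = 656.5 + 113.925 = 770.425.
With uncorrelated errors the cross-covariances are all true-score covariance, so they carry over unchanged; only the diagonal terms shrink to ρᵢσᵢ².
True-score variance = [24.5²·0.67 + 7.5²·0.71] + 113.925 = 442.105 + 113.925 = 556.03.
Reliability = 556.03 / 770.425 = 0.722.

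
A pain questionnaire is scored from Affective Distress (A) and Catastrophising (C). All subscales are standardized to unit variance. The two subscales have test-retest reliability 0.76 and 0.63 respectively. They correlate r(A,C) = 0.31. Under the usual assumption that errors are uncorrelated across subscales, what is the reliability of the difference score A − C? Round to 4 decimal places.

0.5580

Var(A−C) = 1 + 1 − 2·0.31 = 2 − 0.62 = 1.38.
Because errors are independent across components, Cov(Tᵢ,Tⱼ) = Cov(Xᵢ,Xⱼ); the off-diagonal part of the true-score variance is the same as above.
True-score variance = [0.76 + 0.63] − 0.62 = 1.39 − 0.62 = 0.77.
Reliability = 0.77 / 1.38 = 0.5580.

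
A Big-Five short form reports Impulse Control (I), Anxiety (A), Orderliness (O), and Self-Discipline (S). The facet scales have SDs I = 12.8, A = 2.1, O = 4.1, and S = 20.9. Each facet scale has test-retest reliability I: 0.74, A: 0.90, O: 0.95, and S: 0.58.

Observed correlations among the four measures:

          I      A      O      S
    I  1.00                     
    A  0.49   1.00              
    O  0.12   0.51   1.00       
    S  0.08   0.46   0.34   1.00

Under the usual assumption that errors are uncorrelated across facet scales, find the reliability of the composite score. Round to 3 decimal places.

0.720

Var(I+A+O+S) = 12.8² + 2.1² + 4.1² + 20.9² + 2·[12.8·2.1·0.49 + 12.8·4.1·0.12 + 12.8·20.9·0.08 + 2.1·4.1·0.51 + 2.1·20.9·0.46 + 4.1·20.9·0.34] = 621.87 + 189.171 = 811.041.
With uncorrelated errors the cross-covariances are all true-score covariance, so they carry over unchanged; only the diagonal terms shrink to ρᵢσᵢ².
True-score variance = [12.8²·0.74 + 2.1²·0.90 + 4.1²·0.95 + 20.9²·0.58] + 189.171 = 394.53 + 189.171 = 583.701.
Reliability = 583.701 / 811.041 = 0.720.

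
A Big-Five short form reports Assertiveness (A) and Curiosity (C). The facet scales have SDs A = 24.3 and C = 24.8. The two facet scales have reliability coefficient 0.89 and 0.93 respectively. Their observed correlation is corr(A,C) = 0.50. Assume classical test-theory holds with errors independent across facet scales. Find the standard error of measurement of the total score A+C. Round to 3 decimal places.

10.393

Var(total) = 1205.53 + 602.64 = 1808.17.
True-score variance = 1097.52 + 602.64 = 1700.16, so reliability = 0.9403.
Error variance = 1808.17 − 1700.16 = 108.007; SEM = √108.007 = 10.393.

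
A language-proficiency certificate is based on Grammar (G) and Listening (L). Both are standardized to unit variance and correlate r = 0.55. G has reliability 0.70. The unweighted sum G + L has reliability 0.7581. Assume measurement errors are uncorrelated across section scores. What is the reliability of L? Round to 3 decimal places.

0.550

Var(G+L) = 2 + 2·0.55 = 3.100.
True-score variance = ρ_G + ρ_L + 2·0.55, so 0.7581 = (0.70 + ρ_L + 1.10) / 3.100.
ρ_L = 0.7581·3.100 − 0.70 − 1.10 = 0.550.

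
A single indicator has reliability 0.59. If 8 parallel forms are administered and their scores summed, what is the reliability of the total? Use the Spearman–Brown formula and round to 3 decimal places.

0.920

ρ_k = kρ / (1 + (k−1)ρ) = 8·0.59 / (1 + 7·0.59) = 4.720 / 5.130 = 0.920.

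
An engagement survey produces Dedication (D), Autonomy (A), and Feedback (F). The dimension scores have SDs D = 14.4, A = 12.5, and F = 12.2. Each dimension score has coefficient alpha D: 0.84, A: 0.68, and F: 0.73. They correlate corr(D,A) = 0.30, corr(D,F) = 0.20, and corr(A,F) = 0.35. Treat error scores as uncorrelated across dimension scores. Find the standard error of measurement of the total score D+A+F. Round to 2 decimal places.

Var(total) = 512.45 + 285.022 = 797.472.
True-score variance = 389.086 + 285.022 = 674.108, so reliability = 0.8453.
Error variance = 797.472 − 674.108 = 123.364; SEM = √123.364 = 11.11.

11.11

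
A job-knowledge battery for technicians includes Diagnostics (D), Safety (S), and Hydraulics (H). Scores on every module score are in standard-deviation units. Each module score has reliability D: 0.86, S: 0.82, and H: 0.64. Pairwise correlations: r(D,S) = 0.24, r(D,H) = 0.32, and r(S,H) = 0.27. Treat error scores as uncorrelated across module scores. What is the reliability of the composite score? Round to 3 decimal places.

0.854

Var(D+S+H) = 3 + 2·[0.24 + 0.32 + 0.27] = 3 + 1.66 = 4.66.
With uncorrelated errors the cross-covariances are all true-score covariance, so they carry over unchanged; only the diagonal terms shrink to ρᵢσᵢ².
True-score variance = [0.86 + 0.82 + 0.64] + 1.66 = 2.32 + 1.66 = 3.98.
Reliability = 3.98 / 4.66 = 0.854.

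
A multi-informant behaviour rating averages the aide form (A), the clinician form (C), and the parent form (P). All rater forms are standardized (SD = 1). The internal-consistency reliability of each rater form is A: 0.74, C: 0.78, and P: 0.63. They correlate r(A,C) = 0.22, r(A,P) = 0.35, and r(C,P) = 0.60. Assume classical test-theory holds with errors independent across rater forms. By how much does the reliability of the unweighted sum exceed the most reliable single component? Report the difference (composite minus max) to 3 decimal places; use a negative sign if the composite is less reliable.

Var(sum) = 3 + 2.34 = 5.34; true-score variance = 2.15 + 2.34 = 4.49; composite reliability = 0.8408.
Max component reliability = 0.7800.
Difference = 0.8408 − 0.7800 = 0.061.

0.061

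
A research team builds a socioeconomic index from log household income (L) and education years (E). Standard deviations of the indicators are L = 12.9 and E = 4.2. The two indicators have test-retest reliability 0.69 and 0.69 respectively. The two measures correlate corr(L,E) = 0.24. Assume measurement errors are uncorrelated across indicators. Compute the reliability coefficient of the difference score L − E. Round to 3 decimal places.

Var(L−E) = 12.9² + 4.2² − 2·12.9·4.2·0.24 = 184.05 − 26.0064 = 158.044.
With uncorrelated errors the cross-covariances are all true-score covariance, so they carry over unchanged; only the diagonal terms shrink to ρᵢσᵢ².
True-score variance = [12.9²·0.69 + 4.2²·0.69] − 26.0064 = 126.994 − 26.0064 = 100.988.
Reliability = 100.988 / 158.044 = 0.639.

0.639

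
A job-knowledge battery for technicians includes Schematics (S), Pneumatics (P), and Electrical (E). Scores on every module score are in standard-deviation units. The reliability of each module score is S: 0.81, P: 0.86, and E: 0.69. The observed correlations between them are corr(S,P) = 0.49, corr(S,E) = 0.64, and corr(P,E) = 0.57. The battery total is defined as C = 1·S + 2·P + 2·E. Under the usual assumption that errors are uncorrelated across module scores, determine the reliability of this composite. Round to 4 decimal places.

Var(C) = 1 + 2² + 2² + 2·[2·0.49 + 2·0.64 + 4·0.57] = 9 + 9.08 = 18.08.
With uncorrelated errors the cross-covariances are all true-score covariance, so they carry over unchanged; only the diagonal terms shrink to ρᵢσᵢ².
True-score variance = [0.81 + 2²·0.86 + 2²·0.69] + 9.08 = 7.01 + 9.08 = 16.09.
Reliability = 16.09 / 18.08 = 0.8899.

0.8899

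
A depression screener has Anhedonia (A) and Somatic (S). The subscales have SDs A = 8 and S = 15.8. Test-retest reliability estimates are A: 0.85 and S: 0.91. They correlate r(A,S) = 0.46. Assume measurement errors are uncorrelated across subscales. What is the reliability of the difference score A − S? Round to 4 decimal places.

0.8375

Var(A−S) = 8² + 15.8² − 2·8·15.8·0.46 = 313.64 − 116.288 = 197.352.
Because errors are independent across components, Cov(Tᵢ,Tⱼ) = Cov(Xᵢ,Xⱼ); the off-diagonal part of the true-score variance is the same as above.
True-score variance = [8²·0.85 + 15.8²·0.91] − 116.288 = 281.572 − 116.288 = 165.284.
Reliability = 165.284 / 197.352 = 0.8375.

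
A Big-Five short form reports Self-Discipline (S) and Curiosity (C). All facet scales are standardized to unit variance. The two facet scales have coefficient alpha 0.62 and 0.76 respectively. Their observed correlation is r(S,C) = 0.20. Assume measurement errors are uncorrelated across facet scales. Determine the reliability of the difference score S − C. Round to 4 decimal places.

Var(S−C) = 1 + 1 − 2·0.20 = 2 − 0.4 = 1.6.
Because errors are independent across components, Cov(Tᵢ,Tⱼ) = Cov(Xᵢ,Xⱼ); the off-diagonal part of the true-score variance is the same as above.
True-score variance = [0.62 + 0.76] − 0.4 = 1.38 − 0.4 = 0.98.
Reliability = 0.98 / 1.6 = 0.6125.

0.6125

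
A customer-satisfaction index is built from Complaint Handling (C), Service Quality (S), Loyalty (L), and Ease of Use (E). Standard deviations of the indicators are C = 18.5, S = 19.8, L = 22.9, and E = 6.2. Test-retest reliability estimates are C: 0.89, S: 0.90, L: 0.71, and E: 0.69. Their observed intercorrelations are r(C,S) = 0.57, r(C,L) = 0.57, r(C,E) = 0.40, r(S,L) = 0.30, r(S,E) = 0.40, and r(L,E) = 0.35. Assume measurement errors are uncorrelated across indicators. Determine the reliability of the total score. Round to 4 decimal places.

0.9127

Var(C+S+L+E) = 18.5² + 19.8² + 22.9² + 6.2² + 2·[18.5·19.8·0.57 + 18.5·22.9·0.57 + 18.5·6.2·0.40 + 19.8·22.9·0.30 + 19.8·6.2·0.40 + 22.9·6.2·0.35] = 1297.14 + 1461.95 = 2759.09.
Under uncorrelated errors the observed covariances equal the true-score covariances, so only the own-variance terms attenuate.
True-score variance = [18.5²·0.89 + 19.8²·0.90 + 22.9²·0.71 + 6.2²·0.69] + 1461.95 = 1056.29 + 1461.95 = 2518.24.
Reliability = 2518.24 / 2759.09 = 0.9127.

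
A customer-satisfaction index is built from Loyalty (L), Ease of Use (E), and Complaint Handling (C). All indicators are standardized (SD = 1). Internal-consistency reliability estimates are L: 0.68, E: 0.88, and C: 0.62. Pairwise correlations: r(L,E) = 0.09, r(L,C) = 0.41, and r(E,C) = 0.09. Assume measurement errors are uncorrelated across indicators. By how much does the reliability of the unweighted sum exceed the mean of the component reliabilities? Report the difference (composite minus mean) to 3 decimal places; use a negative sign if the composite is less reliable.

0.077

Var(sum) = 3 + 1.18 = 4.18; true-score variance = 2.18 + 1.18 = 3.36; composite reliability = 0.8038.
Mean component reliability = 0.7267.
Difference = 0.8038 − 0.7267 = 0.077.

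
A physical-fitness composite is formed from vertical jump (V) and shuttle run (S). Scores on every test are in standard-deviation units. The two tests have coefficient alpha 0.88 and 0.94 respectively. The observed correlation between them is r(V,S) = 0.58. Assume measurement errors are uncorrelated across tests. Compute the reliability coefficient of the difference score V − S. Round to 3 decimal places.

Var(V−S) = 1 + 1 − 2·0.58 = 2 − 1.16 = 0.84.
With uncorrelated errors the cross-covariances are all true-score covariance, so they carry over unchanged; only the diagonal terms shrink to ρᵢσᵢ².
True-score variance = [0.88 + 0.94] − 1.16 = 1.82 − 1.16 = 0.66.
Reliability = 0.66 / 0.84 = 0.786.

0.786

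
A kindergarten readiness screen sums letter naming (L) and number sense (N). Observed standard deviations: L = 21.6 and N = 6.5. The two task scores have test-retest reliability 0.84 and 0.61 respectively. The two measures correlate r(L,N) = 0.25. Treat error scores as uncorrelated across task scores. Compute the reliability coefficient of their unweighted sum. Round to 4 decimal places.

Var(L+N) = 21.6² + 6.5² + 2·[21.6·6.5·0.25] = 508.81 + 70.2 = 579.01.
Under uncorrelated errors the observed covariances equal the true-score covariances, so only the own-variance terms attenuate.
True-score variance = [21.6²·0.84 + 6.5²·0.61] + 70.2 = 417.683 + 70.2 = 487.883.
Reliability = 487.883 / 579.01 = 0.8426.

0.8426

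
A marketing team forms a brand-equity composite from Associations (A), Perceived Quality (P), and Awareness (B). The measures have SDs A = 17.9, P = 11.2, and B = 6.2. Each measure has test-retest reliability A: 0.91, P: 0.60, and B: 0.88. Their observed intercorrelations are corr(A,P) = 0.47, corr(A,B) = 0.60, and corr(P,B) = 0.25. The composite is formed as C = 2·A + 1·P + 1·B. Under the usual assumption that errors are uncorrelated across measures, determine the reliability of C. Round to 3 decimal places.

0.920

Var(C) = 2²·17.9² + 11.2² + 6.2² + 2·[2·17.9·11.2·0.47 + 2·17.9·6.2·0.60 + 11.2·6.2·0.25] = 1445.52 + 677.974 = 2123.49.
Because errors are independent across components, Cov(Tᵢ,Tⱼ) = Cov(Xᵢ,Xⱼ); the off-diagonal part of the true-score variance is the same as above.
True-score variance = [2²·17.9²·0.91 + 11.2²·0.60 + 6.2²·0.88] + 677.974 = 1275.38 + 677.974 = 1953.36.
Reliability = 1953.36 / 2123.49 = 0.920.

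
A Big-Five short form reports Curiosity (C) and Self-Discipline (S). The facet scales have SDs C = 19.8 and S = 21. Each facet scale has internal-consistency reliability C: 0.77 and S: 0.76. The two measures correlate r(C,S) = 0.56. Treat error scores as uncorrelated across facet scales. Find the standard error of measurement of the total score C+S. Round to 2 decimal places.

Var(total) = 833.04 + 465.696 = 1298.74.
True-score variance = 637.031 + 465.696 = 1102.73, so reliability = 0.8491.
Error variance = 1298.74 − 1102.73 = 196.009; SEM = √196.009 = 14.00.

14.00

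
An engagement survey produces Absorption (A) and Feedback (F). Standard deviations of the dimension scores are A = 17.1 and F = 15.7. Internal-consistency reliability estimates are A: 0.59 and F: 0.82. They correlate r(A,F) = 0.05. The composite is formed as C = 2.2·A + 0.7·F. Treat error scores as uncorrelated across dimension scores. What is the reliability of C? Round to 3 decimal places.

Var(C) = 2.2²·17.1² + 0.7²·15.7² + 2·[1.54·17.1·15.7·0.05] = 1536.04 + 41.3444 = 1577.39.
Under uncorrelated errors the observed covariances equal the true-score covariances, so only the own-variance terms attenuate.
True-score variance = [2.2²·17.1²·0.59 + 0.7²·15.7²·0.82] + 41.3444 = 934.046 + 41.3444 = 975.39.
Reliability = 975.39 / 1577.39 = 0.618.

0.618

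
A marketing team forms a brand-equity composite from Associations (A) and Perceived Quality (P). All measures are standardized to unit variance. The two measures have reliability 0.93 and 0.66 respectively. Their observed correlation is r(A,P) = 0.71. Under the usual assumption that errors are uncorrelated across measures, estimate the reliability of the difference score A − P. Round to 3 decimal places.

Var(A−P) = 1 + 1 − 2·0.71 = 2 − 1.42 = 0.58.
Because errors are independent across components, Cov(Tᵢ,Tⱼ) = Cov(Xᵢ,Xⱼ); the off-diagonal part of the true-score variance is the same as above.
True-score variance = [0.93 + 0.66] − 1.42 = 1.59 − 1.42 = 0.17.
Reliability = 0.17 / 0.58 = 0.293.

0.293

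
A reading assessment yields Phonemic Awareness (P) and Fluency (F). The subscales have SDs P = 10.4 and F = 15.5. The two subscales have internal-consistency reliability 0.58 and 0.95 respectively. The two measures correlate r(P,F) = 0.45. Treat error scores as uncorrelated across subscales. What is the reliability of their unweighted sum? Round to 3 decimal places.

Var(P+F) = 10.4² + 15.5² + 2·[10.4·15.5·0.45] = 348.41 + 145.08 = 493.49.
Under uncorrelated errors the observed covariances equal the true-score covariances, so only the own-variance terms attenuate.
True-score variance = [10.4²·0.58 + 15.5²·0.95] + 145.08 = 290.97 + 145.08 = 436.05.
Reliability = 436.05 / 493.49 = 0.884.

0.884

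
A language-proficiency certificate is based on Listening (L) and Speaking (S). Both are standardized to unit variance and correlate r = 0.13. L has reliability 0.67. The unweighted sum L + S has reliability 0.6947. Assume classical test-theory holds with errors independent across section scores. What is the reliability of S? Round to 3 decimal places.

0.640

Var(L+S) = 2 + 2·0.13 = 2.260.
True-score variance = ρ_L + ρ_S + 2·0.13, so 0.6947 = (0.67 + ρ_S + 0.26) / 2.260.
ρ_S = 0.6947·2.260 − 0.67 − 0.26 = 0.640.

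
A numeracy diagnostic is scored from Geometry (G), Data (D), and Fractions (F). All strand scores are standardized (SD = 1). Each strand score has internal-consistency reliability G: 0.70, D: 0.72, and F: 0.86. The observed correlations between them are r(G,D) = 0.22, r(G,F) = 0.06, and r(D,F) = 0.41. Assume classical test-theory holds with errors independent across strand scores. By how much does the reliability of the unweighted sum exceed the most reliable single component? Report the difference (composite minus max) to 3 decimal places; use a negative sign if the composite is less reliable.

-0.024

Var(sum) = 3 + 1.38 = 4.38; true-score variance = 2.28 + 1.38 = 3.66; composite reliability = 0.8356.
Max component reliability = 0.8600.
Difference = 0.8356 − 0.8600 = -0.024.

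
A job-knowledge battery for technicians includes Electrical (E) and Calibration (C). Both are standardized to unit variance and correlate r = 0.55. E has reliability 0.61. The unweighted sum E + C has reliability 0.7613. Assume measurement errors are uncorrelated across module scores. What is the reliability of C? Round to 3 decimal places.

0.650

Var(E+C) = 2 + 2·0.55 = 3.100.
True-score variance = ρ_E + ρ_C + 2·0.55, so 0.7613 = (0.61 + ρ_C + 1.10) / 3.100.
ρ_C = 0.7613·3.100 − 0.61 − 1.10 = 0.650.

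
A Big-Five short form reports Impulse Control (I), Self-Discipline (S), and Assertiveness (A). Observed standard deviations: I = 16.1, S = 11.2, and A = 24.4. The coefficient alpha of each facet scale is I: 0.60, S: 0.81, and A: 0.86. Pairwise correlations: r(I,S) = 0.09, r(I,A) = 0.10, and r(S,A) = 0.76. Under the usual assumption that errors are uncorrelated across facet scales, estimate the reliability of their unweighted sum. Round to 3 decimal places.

0.860

Var(I+S+A) = 16.1² + 11.2² + 24.4² + 2·[16.1·11.2·0.09 + 16.1·24.4·0.10 + 11.2·24.4·0.76] = 980.01 + 526.411 = 1506.42.
Under uncorrelated errors the observed covariances equal the true-score covariances, so only the own-variance terms attenuate.
True-score variance = [16.1²·0.60 + 11.2²·0.81 + 24.4²·0.86] + 526.411 = 769.142 + 526.411 = 1295.55.
Reliability = 1295.55 / 1506.42 = 0.860.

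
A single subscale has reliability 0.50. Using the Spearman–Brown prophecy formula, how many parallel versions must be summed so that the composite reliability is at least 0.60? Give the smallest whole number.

2

k ≥ ρ*(1−ρ₁)/(ρ₁(1−ρ*)) = 0.60·0.50 / (0.50·0.40) = 1.500.
Smallest integer k = 2.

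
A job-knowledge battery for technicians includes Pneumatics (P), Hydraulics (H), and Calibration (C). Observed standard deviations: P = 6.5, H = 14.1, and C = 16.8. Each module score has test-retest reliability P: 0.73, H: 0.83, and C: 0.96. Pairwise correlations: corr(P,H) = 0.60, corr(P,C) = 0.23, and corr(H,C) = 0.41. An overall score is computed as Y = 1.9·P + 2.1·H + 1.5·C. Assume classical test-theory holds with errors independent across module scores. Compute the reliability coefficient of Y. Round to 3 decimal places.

0.925

Var(Y) = 1.9²·6.5² + 2.1²·14.1² + 1.5²·16.8² + 2·[3.99·6.5·14.1·0.60 + 2.85·6.5·16.8·0.23 + 3.15·14.1·16.8·0.41] = 1664.31 + 1193.84 = 2858.16.
Under uncorrelated errors the observed covariances equal the true-score covariances, so only the own-variance terms attenuate.
True-score variance = [1.9²·6.5²·0.73 + 2.1²·14.1²·0.83 + 1.5²·16.8²·0.96] + 1193.84 = 1448.68 + 1193.84 = 2642.53.
Reliability = 2642.53 / 2858.16 = 0.925.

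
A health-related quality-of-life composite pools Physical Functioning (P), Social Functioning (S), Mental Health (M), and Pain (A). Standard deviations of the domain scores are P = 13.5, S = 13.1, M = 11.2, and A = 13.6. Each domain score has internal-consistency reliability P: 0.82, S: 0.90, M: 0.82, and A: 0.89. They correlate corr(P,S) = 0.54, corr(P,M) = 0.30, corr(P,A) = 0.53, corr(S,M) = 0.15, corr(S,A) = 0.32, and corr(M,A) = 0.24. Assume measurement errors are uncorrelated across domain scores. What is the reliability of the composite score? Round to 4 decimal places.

Var(P+S+M+A) = 13.5² + 13.1² + 11.2² + 13.6² + 2·[13.5·13.1·0.54 + 13.5·11.2·0.30 + 13.5·13.6·0.53 + 13.1·11.2·0.15 + 13.1·13.6·0.32 + 11.2·13.6·0.24] = 664.26 + 707.486 = 1371.75.
With uncorrelated errors the cross-covariances are all true-score covariance, so they carry over unchanged; only the diagonal terms shrink to ρᵢσᵢ².
True-score variance = [13.5²·0.82 + 13.1²·0.90 + 11.2²·0.82 + 13.6²·0.89] + 707.486 = 571.369 + 707.486 = 1278.86.
Reliability = 1278.86 / 1371.75 = 0.9323.

0.9323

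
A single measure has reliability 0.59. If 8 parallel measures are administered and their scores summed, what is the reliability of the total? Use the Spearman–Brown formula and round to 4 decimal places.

0.9201

ρ_k = kρ / (1 + (k−1)ρ) = 8·0.59 / (1 + 7·0.59) = 4.720 / 5.130 = 0.9201.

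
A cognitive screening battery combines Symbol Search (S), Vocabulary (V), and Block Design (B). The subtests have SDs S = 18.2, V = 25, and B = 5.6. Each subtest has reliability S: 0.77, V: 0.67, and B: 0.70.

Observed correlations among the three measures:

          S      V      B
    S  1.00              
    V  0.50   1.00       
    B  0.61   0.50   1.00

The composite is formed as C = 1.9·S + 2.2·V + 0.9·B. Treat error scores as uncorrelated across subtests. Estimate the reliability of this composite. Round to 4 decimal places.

Var(C) = 1.9²·18.2² + 2.2²·25² + 0.9²·5.6² + 2·[4.18·18.2·25·0.50 + 1.71·18.2·5.6·0.61 + 1.98·25·5.6·0.50] = 4246.18 + 2391.73 = 6637.9.
With uncorrelated errors the cross-covariances are all true-score covariance, so they carry over unchanged; only the diagonal terms shrink to ρᵢσᵢ².
True-score variance = [1.9²·18.2²·0.77 + 2.2²·25²·0.67 + 0.9²·5.6²·0.70] + 2391.73 = 2965.28 + 2391.73 = 5357.
Reliability = 5357 / 6637.9 = 0.8070.

0.8070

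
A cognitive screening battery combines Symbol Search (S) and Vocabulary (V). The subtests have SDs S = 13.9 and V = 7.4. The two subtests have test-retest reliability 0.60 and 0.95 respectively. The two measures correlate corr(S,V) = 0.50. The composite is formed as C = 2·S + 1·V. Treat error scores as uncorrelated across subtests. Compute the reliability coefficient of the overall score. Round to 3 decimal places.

Var(C) = 2²·13.9² + 7.4² + 2·[2·13.9·7.4·0.50] = 827.6 + 205.72 = 1033.32.
With uncorrelated errors the cross-covariances are all true-score covariance, so they carry over unchanged; only the diagonal terms shrink to ρᵢσᵢ².
True-score variance = [2²·13.9²·0.60 + 7.4²·0.95] + 205.72 = 515.726 + 205.72 = 721.446.
Reliability = 721.446 / 1033.32 = 0.698.

0.698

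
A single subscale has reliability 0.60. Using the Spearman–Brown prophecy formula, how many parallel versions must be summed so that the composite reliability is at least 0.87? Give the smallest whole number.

5

k ≥ ρ*(1−ρ₁)/(ρ₁(1−ρ*)) = 0.87·0.40 / (0.60·0.13) = 4.462.
Smallest integer k = 5.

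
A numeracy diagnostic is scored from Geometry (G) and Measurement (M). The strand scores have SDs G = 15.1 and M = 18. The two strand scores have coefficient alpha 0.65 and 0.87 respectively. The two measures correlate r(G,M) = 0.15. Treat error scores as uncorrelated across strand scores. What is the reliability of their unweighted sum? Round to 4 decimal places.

Var(G+M) = 15.1² + 18² + 2·[15.1·18·0.15] = 552.01 + 81.54 = 633.55.
Under uncorrelated errors the observed covariances equal the true-score covariances, so only the own-variance terms attenuate.
True-score variance = [15.1²·0.65 + 18²·0.87] + 81.54 = 430.087 + 81.54 = 511.627.
Reliability = 511.627 / 633.55 = 0.8076.

0.8076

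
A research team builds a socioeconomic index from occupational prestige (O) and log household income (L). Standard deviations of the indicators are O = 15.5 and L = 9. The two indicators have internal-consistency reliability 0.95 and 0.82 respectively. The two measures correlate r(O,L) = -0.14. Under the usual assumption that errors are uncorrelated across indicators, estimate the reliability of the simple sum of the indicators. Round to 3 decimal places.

Var(O+L) = 15.5² + 9² + 2·[15.5·9·(-0.14)] = 321.25 − 39.06 = 282.19.
Because errors are independent across components, Cov(Tᵢ,Tⱼ) = Cov(Xᵢ,Xⱼ); the off-diagonal part of the true-score variance is the same as above.
True-score variance = [15.5²·0.95 + 9²·0.82] − 39.06 = 294.657 − 39.06 = 255.597.
Reliability = 255.597 / 282.19 = 0.906.

0.906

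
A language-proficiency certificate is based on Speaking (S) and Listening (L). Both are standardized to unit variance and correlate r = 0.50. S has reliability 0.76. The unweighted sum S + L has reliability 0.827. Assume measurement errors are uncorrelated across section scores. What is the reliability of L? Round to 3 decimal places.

0.721

Var(S+L) = 2 + 2·0.50 = 3.000.
True-score variance = ρ_S + ρ_L + 2·0.50, so 0.827 = (0.76 + ρ_L + 1.00) / 3.000.
ρ_L = 0.827·3.000 − 0.76 − 1.00 = 0.721.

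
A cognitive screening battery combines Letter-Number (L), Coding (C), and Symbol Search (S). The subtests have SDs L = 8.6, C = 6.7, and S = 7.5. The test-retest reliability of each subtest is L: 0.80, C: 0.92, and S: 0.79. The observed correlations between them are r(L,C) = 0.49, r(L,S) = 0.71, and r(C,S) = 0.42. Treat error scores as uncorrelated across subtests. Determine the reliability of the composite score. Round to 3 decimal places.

Var(L+C+S) = 8.6² + 6.7² + 7.5² + 2·[8.6·6.7·0.49 + 8.6·7.5·0.71 + 6.7·7.5·0.42] = 175.1 + 190.268 = 365.368.
Under uncorrelated errors the observed covariances equal the true-score covariances, so only the own-variance terms attenuate.
True-score variance = [8.6²·0.80 + 6.7²·0.92 + 7.5²·0.79] + 190.268 = 144.904 + 190.268 = 335.172.
Reliability = 335.172 / 365.368 = 0.917.

0.917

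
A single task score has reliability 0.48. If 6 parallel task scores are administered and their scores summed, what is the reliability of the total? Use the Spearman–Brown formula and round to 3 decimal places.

ρ_k = kρ / (1 + (k−1)ρ) = 6·0.48 / (1 + 5·0.48) = 2.880 / 3.400 = 0.847.

0.847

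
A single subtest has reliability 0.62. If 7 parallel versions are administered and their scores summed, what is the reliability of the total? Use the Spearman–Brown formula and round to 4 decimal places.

ρ_k = kρ / (1 + (k−1)ρ) = 7·0.62 / (1 + 6·0.62) = 4.340 / 4.720 = 0.9195.

0.9195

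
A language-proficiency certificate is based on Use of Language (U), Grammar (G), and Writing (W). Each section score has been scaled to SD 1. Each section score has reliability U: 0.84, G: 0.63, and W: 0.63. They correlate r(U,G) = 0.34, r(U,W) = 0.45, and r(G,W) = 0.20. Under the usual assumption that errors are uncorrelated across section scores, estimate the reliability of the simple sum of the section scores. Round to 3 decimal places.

0.819

Var(U+G+W) = 3 + 2·[0.34 + 0.45 + 0.20] = 3 + 1.98 = 4.98.
With uncorrelated errors the cross-covariances are all true-score covariance, so they carry over unchanged; only the diagonal terms shrink to ρᵢσᵢ².
True-score variance = [0.84 + 0.63 + 0.63] + 1.98 = 2.1 + 1.98 = 4.08.
Reliability = 4.08 / 4.98 = 0.819.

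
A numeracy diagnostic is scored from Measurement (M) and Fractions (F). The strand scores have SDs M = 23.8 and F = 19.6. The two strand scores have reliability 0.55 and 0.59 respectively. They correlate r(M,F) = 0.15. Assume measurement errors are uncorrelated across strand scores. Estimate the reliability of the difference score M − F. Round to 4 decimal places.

Var(M−F) = 23.8² + 19.6² − 2·23.8·19.6·0.15 = 950.6 − 139.944 = 810.656.
Under uncorrelated errors the observed covariances equal the true-score covariances, so only the own-variance terms attenuate.
True-score variance = [23.8²·0.55 + 19.6²·0.59] − 139.944 = 538.196 − 139.944 = 398.252.
Reliability = 398.252 / 810.656 = 0.4913.

0.4913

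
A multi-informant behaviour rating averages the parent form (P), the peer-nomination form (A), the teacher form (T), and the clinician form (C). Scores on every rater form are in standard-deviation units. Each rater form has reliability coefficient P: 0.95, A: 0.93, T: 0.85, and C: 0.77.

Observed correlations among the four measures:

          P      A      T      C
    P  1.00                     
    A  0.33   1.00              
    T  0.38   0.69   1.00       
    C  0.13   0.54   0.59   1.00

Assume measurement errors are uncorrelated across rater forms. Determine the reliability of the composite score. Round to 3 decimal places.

0.946

Var(P+A+T+C) = 4 + 2·[0.33 + 0.38 + 0.13 + 0.69 + 0.54 + 0.59] = 4 + 5.32 = 9.32.
Because errors are independent across components, Cov(Tᵢ,Tⱼ) = Cov(Xᵢ,Xⱼ); the off-diagonal part of the true-score variance is the same as above.
True-score variance = [0.95 + 0.93 + 0.85 + 0.77] + 5.32 = 3.5 + 5.32 = 8.82.
Reliability = 8.82 / 9.32 = 0.946.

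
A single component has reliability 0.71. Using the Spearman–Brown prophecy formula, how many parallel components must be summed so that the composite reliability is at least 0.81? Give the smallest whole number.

k ≥ ρ*(1−ρ₁)/(ρ₁(1−ρ*)) = 0.81·0.29 / (0.71·0.19) = 1.741.
Smallest integer k = 2.

2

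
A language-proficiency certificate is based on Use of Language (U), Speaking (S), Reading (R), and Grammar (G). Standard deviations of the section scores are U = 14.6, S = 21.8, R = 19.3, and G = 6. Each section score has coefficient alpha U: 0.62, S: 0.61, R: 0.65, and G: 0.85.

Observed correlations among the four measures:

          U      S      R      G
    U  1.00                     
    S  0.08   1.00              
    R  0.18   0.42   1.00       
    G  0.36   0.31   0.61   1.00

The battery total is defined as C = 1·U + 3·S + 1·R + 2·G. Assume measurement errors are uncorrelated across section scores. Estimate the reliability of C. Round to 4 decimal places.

Var(C) = 14.6² + 3²·21.8² + 19.3² + 2²·6² + 2·[3·14.6·21.8·0.08 + 14.6·19.3·0.18 + 2·14.6·6·0.36 + 3·21.8·19.3·0.42 + 6·21.8·6·0.31 + 2·19.3·6·0.61] = 5006.81 + 2209.75 = 7216.56.
Under uncorrelated errors the observed covariances equal the true-score covariances, so only the own-variance terms attenuate.
True-score variance = [14.6²·0.62 + 3²·21.8²·0.61 + 19.3²·0.65 + 2²·6²·0.85] + 2209.75 = 3105.75 + 2209.75 = 5315.5.
Reliability = 5315.5 / 7216.56 = 0.7366.

0.7366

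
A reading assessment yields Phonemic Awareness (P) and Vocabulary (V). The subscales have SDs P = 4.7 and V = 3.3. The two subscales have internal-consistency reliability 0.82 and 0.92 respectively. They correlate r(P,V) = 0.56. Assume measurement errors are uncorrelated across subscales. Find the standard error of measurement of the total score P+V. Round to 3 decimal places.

Var(total) = 32.98 + 17.3712 = 50.3512.
True-score variance = 28.1326 + 17.3712 = 45.5038, so reliability = 0.9037.
Error variance = 50.3512 − 45.5038 = 4.8474; SEM = √4.8474 = 2.202.

2.202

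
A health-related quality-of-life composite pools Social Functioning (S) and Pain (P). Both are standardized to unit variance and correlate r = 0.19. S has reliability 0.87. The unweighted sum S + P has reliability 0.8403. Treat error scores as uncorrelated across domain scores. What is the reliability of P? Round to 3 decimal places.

Var(S+P) = 2 + 2·0.19 = 2.380.
True-score variance = ρ_S + ρ_P + 2·0.19, so 0.8403 = (0.87 + ρ_P + 0.38) / 2.380.
ρ_P = 0.8403·2.380 − 0.87 − 0.38 = 0.750.

0.750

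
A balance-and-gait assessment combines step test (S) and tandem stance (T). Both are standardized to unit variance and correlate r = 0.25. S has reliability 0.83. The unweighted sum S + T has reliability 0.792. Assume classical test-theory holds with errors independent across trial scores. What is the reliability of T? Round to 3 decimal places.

Var(S+T) = 2 + 2·0.25 = 2.500.
True-score variance = ρ_S + ρ_T + 2·0.25, so 0.792 = (0.83 + ρ_T + 0.50) / 2.500.
ρ_T = 0.792·2.500 − 0.83 − 0.50 = 0.650.

0.650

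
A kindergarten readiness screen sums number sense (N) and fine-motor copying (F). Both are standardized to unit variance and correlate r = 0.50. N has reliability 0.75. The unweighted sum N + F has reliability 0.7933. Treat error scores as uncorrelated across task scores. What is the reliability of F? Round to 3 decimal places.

Var(N+F) = 2 + 2·0.50 = 3.000.
True-score variance = ρ_N + ρ_F + 2·0.50, so 0.7933 = (0.75 + ρ_F + 1.00) / 3.000.
ρ_F = 0.7933·3.000 − 0.75 − 1.00 = 0.630.

0.630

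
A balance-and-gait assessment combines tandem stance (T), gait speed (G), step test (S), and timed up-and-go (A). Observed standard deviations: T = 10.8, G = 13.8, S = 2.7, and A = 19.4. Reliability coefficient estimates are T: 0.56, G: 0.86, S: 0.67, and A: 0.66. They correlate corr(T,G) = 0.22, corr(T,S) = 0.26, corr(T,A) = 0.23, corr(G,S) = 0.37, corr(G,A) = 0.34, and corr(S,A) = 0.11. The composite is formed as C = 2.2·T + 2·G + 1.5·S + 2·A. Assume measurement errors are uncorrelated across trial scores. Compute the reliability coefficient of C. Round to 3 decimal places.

0.804

Var(C) = 2.2²·10.8² + 2²·13.8² + 1.5²·2.7² + 2²·19.4² + 2·[4.4·10.8·13.8·0.22 + 3.3·10.8·2.7·0.26 + 4.4·10.8·19.4·0.23 + 3·13.8·2.7·0.37 + 4·13.8·19.4·0.34 + 3·2.7·19.4·0.11] = 2848.14 + 1608.13 = 4456.27.
With uncorrelated errors the cross-covariances are all true-score covariance, so they carry over unchanged; only the diagonal terms shrink to ρᵢσᵢ².
True-score variance = [2.2²·10.8²·0.56 + 2²·13.8²·0.86 + 1.5²·2.7²·0.67 + 2²·19.4²·0.66] + 1608.13 = 1975.83 + 1608.13 = 3583.97.
Reliability = 3583.97 / 4456.27 = 0.804.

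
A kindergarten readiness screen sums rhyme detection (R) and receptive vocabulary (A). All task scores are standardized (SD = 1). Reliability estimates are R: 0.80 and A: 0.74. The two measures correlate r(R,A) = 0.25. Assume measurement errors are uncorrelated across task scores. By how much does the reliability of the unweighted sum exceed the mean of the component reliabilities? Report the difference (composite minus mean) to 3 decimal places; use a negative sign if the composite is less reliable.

Var(sum) = 2 + 0.5 = 2.5; true-score variance = 1.54 + 0.5 = 2.04; composite reliability = 0.8160.
Mean component reliability = 0.7700.
Difference = 0.8160 − 0.7700 = 0.046.

0.046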